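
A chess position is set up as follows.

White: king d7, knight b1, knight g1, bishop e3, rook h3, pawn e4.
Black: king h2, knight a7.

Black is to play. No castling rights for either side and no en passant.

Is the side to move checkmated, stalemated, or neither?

Black to move; black king on h2.
In check: yes, from the white rook on h3.
King squares — g1: attacked by Be3; h1: attacked by Rh3; g2: available; g3: attacked by Rh3; h3: attacked by Ng1.
Legal moves for Black: Kg2.
Black is in check but has 1 legal move → neither.

neither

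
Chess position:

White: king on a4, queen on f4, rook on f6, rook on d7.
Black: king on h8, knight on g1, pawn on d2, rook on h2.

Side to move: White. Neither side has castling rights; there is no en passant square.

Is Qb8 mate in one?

yes

After Qb8: black king on h8; in check: yes, from the white queen on b8.
King squares — g7: attacked by Rd7; h7: attacked by Rd7; g8: attacked by Qb8.
Black has no legal moves → checkmate.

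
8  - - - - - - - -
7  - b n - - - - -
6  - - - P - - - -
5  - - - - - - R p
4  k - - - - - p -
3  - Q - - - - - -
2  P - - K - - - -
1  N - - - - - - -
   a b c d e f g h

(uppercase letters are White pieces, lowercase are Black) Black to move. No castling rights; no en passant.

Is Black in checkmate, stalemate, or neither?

Black to move; black king on a4.
In check: yes, from the white queen on b3.
King squares — a3: attacked by Qb3; b3: attacked by Na1; b4: attacked by Qb3; a5: attacked by Rg5; b5: attacked by Qb3.
Legal moves for Black: none.
In check with no legal moves → checkmate.

checkmate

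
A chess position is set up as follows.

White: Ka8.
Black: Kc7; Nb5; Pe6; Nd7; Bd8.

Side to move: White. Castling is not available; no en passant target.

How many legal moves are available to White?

0

White to move; king on a8.
In check: no.
Legal moves: none.
Count: 0.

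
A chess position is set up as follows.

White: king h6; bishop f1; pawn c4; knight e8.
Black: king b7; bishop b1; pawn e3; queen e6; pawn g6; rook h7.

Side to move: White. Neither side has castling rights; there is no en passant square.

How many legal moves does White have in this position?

2

White to move; king on h6.
In check: yes, from the black rook on h7.
Legal moves: Kxh7, Kg5.
Count: 2.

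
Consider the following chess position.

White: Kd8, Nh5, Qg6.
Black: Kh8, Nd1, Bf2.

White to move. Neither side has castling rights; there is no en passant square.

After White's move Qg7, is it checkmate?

After Qg7: black king on h8; in check: yes, from the white queen on g7.
King squares — g7: attacked by Nh5; h7: attacked by Qg7; g8: attacked by Qg7.
Black has no legal moves → checkmate.

yes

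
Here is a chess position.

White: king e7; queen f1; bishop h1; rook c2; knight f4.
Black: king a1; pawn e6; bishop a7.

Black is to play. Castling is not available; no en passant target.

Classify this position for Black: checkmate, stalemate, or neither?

checkmate

Black to move; black king on a1.
In check: yes, from the white queen on f1.
King squares — b1: attacked by Qf1; a2: attacked by Rc2; b2: attacked by Rc2.
Legal moves for Black: none.
In check with no legal moves → checkmate.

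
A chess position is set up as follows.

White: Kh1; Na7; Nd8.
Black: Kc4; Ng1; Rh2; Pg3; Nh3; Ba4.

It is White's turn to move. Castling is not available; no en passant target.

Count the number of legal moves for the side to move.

0

White to move; king on h1.
In check: yes, from the black rook on h2.
Legal moves: none.
Count: 0.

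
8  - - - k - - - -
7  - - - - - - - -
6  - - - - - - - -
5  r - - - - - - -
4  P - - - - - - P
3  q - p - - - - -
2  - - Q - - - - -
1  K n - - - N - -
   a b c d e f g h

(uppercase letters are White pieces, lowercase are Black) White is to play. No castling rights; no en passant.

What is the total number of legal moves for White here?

2

White to move; king on a1.
In check: yes, from the black queen on a3.
Legal moves: Kxb1, Qa2.
Count: 2.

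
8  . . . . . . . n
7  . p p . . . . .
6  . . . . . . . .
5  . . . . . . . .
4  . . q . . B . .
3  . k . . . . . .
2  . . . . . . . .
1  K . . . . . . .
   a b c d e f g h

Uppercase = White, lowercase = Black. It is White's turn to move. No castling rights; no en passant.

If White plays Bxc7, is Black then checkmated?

After Bxc7: black king on b3; in check: no.
Black is not in check, so this cannot be checkmate.

no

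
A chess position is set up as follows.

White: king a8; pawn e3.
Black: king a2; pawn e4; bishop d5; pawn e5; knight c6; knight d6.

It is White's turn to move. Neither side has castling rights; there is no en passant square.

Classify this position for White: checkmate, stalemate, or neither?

White to move; white king on a8.
In check: no.
King squares — a7: attacked by Nc6; b7: attacked by Nd6; b8: attacked by Nc6.
Legal moves for White: none.
Not in check and no legal moves → stalemate.

stalemate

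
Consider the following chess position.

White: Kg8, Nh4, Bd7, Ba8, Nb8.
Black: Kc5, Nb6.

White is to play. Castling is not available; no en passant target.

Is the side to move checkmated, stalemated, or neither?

neither

White to move; white king on g8.
In check: no.
Legal moves for White include: Kh8, Kf8, Kh7, Kg7, Kf7, Nc6, Na6+, Bb7, Bac6, Bd5, Be4, Bf3, Bg2, Bh1, Be8, Bc8, Be6, Bdc6, ... (list truncated; more exist).
White has legal moves and is not in check → neither.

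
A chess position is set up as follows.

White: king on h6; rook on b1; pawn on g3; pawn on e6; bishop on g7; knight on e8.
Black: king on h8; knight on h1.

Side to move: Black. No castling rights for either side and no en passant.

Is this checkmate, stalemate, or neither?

neither

Black to move; black king on h8.
In check: yes, from the white bishop on g7.
King squares — g7: attacked by Kh6; h7: attacked by Kh6; g8: available.
Legal moves for Black: Kg8.
Black is in check but has 1 legal move → neither.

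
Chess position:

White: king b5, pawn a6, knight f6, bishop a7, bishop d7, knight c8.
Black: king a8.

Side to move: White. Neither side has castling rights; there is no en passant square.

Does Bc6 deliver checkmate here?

yes

After Bc6: black king on a8; in check: yes, from the white bishop on c6.
King squares — a7: attacked by Nc8; b7: attacked by Pa6; b8: attacked by Ba7.
Black has no legal moves → checkmate.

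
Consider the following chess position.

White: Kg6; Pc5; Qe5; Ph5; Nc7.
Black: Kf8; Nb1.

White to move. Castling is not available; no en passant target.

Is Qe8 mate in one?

yes

After Qe8: black king on f8; in check: yes, from the white queen on e8.
King squares — e7: attacked by Qe8; f7: attacked by Kg6; g7: attacked by Kg6; e8: attacked by Nc7; g8: attacked by Qe8.
Black has no legal moves → checkmate.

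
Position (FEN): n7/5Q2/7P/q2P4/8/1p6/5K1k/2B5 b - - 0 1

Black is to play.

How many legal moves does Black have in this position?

21

Black to move; king on h2.
In check: no.
Legal moves: Nc7, Nb6, Qd8, Qc7, Qa7+, Qb6+, Qa6, Qxd5, Qc5+, Qb5, Qb4, Qa4, Qc3, Qa3, Qd2+, Qa2+, Qe1+, Qa1, Kh3, Kh1, b2.
Count: 21.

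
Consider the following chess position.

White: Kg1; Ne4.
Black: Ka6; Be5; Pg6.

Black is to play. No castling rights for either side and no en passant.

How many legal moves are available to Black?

19

Black to move; king on a6.
In check: no.
Legal moves: Kb7, Ka7, Kb6, Kb5, Ka5, Bh8, Bb8, Bg7, Bc7, Bf6, Bd6, Bf4, Bd4+, Bg3, Bc3, Bh2+, Bb2, Ba1, g5.
Count: 19.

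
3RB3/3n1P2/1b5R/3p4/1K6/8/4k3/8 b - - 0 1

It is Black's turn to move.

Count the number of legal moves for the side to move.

23

Black to move; king on e2.
In check: no.
Legal moves: Nf8, Nb8, Nf6, Ne5, Nc5, Bxd8, Bc7, Ba7, Bc5+, Ba5+, Bd4, Be3, Bf2, Bg1, Kf3, Ke3, Kd3, Kf2, Kd2, Kf1, Ke1, Kd1, d4.
Count: 23.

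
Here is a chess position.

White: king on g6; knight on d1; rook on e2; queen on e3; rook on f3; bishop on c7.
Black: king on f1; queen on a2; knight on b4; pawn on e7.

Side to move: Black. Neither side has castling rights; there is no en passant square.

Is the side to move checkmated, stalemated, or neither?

Black to move; black king on f1.
In check: yes, from the white rook on f3.
King squares — e1: attacked by Re2; g1: attacked by Qe3; e2: attacked by Qe3; f2: attacked by Nd1; g2: attacked by Re2.
Legal moves for Black: none.
In check with no legal moves → checkmate.

checkmate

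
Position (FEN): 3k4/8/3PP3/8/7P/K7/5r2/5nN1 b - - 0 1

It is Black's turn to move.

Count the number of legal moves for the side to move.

Black to move; king on d8.
In check: no.
Legal moves: Ke8, Kc8, Rf8, Rf7, Rf6, Rf5, Rf4, Rf3+, Rh2, Rg2, Re2, Rd2, Rc2, Rb2, Ra2+, Ng3, Ne3, Nh2, Nd2.
Count: 19.

19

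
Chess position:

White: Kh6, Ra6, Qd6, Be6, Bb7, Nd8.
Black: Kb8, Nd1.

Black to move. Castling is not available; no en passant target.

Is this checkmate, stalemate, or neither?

Black to move; black king on b8.
In check: yes, from the white queen on d6.
King squares — a7: attacked by Ra6; b7: attacked by Nd8; c7: attacked by Qd6; a8: attacked by Ra6; c8: attacked by Be6.
Legal moves for Black: none.
In check with no legal moves → checkmate.

checkmate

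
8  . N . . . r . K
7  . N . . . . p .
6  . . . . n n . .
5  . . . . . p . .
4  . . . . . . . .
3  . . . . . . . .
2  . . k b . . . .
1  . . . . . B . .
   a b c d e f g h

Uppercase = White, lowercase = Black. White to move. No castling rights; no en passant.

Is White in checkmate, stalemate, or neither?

checkmate

White to move; white king on h8.
In check: yes, from the black rook on f8.
King squares — g7: attacked by Ne6; h7: attacked by Nf6; g8: attacked by Nf6.
Legal moves for White: none.
In check with no legal moves → checkmate.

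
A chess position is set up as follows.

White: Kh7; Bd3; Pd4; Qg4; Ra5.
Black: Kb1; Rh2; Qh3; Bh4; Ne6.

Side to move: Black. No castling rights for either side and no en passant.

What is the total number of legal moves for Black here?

Black to move; king on b1.
In check: yes, from the white bishop on d3.
Legal moves: Kb2, Kc1, Qxd3+, Rc2.
Count: 4.

4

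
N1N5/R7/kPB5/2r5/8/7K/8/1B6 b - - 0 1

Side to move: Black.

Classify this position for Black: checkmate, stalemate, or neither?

checkmate

Black to move; black king on a6.
In check: yes, from the white rook on a7.
King squares — a5: attacked by Ra7; b5: attacked by Bc6; b6: attacked by Na8; a7: attacked by Pb6; b7: attacked by Bc6.
Legal moves for Black: none.
In check with no legal moves → checkmate.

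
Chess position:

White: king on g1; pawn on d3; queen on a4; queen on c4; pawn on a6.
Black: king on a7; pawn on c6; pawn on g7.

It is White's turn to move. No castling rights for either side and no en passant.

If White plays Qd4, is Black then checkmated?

After Qd4: black king on a7; in check: yes, from the white queen on d4.
Black has 3 legal replies: Kb8, Ka8, c5.
In check but a legal move exists → not checkmate.

no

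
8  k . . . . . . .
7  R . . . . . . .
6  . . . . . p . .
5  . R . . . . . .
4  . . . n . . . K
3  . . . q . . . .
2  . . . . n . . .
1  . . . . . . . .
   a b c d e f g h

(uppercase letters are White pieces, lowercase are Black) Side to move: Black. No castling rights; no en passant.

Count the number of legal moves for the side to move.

1

Black to move; king on a8.
In check: yes, from the white rook on a7.
Legal moves: Kxa7.
Count: 1.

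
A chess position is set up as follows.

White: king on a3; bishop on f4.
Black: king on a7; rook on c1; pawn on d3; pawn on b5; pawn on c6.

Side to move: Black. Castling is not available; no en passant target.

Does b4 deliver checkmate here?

no

After b4: white king on a3; in check: yes, from the black pawn on b4.
White has 5 legal replies: Kxb4, Ka4, Kb3, Kb2, Ka2.
In check but a legal move exists → not checkmate.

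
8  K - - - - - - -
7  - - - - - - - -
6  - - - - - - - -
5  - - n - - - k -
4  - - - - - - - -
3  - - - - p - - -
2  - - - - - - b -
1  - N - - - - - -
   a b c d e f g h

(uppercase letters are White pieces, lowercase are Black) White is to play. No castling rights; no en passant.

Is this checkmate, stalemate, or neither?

White to move; white king on a8.
In check: yes, from the black bishop on g2.
Legal moves for White: Kb8, Ka7.
White is in check but has 2 legal moves → neither.

neither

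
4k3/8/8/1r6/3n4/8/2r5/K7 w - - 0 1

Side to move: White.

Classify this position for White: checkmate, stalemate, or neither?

stalemate

White to move; white king on a1.
In check: no.
King squares — b1: attacked by Rb5; a2: attacked by Rc2; b2: attacked by Rc2.
Legal moves for White: none.
Not in check and no legal moves → stalemate.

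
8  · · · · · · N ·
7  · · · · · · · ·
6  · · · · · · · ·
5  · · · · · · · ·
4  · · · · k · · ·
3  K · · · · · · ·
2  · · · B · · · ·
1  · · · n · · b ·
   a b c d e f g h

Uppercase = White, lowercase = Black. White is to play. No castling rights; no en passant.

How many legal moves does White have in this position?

White to move; king on a3.
In check: no.
Legal moves: Ne7, Nh6, Nf6+, Kb4, Ka4, Kb3, Ka2, Bh6, Bg5, Ba5, Bf4, Bb4, Be3, Bc3, Be1, Bc1.
Count: 16.

16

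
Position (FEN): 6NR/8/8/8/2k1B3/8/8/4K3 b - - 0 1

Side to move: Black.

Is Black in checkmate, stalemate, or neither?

neither

Black to move; black king on c4.
In check: no.
Legal moves for Black: Kc5, Kb5, Kd4, Kb4, Kc3, Kb3.
Black has 6 legal moves and is not in check → neither.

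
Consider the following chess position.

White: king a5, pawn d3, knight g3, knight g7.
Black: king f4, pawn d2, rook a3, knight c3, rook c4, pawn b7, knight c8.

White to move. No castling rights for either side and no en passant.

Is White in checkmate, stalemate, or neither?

White to move; white king on a5.
In check: yes, from the black rook on a3.
King squares — a4: attacked by Ra3; b4: attacked by Rc4; b5: attacked by Nc3; a6: attacked by Ra3; b6: attacked by Nc8.
Legal moves for White: none.
In check with no legal moves → checkmate.

checkmate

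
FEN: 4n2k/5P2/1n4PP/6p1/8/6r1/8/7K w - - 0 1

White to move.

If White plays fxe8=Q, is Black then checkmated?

After fxe8=Q: black king on h8; in check: yes, from the white queen on e8.
King squares — g7: attacked by Ph6; h7: attacked by Pg6; g8: attacked by Qe8.
Black has no legal moves → checkmate.

yes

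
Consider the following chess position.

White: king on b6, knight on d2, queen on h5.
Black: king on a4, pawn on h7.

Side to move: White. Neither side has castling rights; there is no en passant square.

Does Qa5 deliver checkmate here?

yes

After Qa5: black king on a4; in check: yes, from the white queen on a5.
King squares — a3: attacked by Qa5; b3: attacked by Nd2; b4: attacked by Qa5; a5: attacked by Kb6; b5: attacked by Qa5.
Black has no legal moves → checkmate.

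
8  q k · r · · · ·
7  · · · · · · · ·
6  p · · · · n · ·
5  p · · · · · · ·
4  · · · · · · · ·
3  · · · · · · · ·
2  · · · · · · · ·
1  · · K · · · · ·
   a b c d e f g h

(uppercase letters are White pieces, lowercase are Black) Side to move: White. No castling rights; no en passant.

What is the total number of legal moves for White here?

White to move; king on c1.
In check: no.
Legal moves: Kc2, Kb2, Kb1.
Count: 3.

3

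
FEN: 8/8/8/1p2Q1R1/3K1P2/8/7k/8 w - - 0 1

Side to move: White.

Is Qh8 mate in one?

After Qh8: black king on h2; in check: yes, from the white queen on h8.
King squares — g1: attacked by Rg5; h1: attacked by Qh8; g2: attacked by Rg5; g3: attacked by Rg5; h3: attacked by Qh8.
Black has no legal moves → checkmate.

yes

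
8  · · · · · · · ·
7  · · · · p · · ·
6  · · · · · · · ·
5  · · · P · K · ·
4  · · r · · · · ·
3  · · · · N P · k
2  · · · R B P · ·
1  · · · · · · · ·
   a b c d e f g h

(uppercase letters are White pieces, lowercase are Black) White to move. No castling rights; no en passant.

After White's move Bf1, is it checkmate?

After Bf1: black king on h3; in check: yes, from the white bishop on f1.
Black has 2 legal replies: Kh4, Kh2.
In check but a legal move exists → not checkmate.

no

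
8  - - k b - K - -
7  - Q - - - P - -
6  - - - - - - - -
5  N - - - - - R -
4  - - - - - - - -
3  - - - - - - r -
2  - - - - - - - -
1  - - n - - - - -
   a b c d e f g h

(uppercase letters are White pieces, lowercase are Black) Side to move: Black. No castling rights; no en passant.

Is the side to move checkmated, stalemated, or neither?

checkmate

Black to move; black king on c8.
In check: yes, from the white queen on b7.
King squares — b7: attacked by Na5; c7: attacked by Qb7; d7: attacked by Qb7; b8: attacked by Qb7; d8: own bishop.
Legal moves for Black: none.
In check with no legal moves → checkmate.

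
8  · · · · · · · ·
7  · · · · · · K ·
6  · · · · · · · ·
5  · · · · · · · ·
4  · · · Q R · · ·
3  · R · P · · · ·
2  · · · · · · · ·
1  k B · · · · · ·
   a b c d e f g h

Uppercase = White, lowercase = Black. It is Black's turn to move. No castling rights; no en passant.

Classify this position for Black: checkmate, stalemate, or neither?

Black to move; black king on a1.
In check: yes, from the white queen on d4.
King squares — b1: attacked by Rb3; a2: attacked by Bb1; b2: attacked by Rb3.
Legal moves for Black: none.
In check with no legal moves → checkmate.

checkmate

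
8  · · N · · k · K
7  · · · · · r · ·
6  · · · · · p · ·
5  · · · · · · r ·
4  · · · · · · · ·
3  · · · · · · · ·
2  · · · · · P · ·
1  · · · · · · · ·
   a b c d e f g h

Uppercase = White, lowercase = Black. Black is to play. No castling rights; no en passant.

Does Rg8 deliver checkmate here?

After Rg8: white king on h8; in check: yes, from the black rook on g8.
King squares — g7: attacked by Rf7; h7: attacked by Rf7; g8: attacked by Kf8.
White has no legal moves → checkmate.

yes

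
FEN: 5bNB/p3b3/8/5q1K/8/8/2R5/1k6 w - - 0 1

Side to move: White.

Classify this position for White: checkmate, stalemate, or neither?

checkmate

White to move; white king on h5.
In check: yes, from the black queen on f5.
King squares — g4: attacked by Qf5; h4: attacked by Be7; g5: attacked by Qf5; g6: attacked by Qf5; h6: attacked by Bf8.
Legal moves for White: none.
In check with no legal moves → checkmate.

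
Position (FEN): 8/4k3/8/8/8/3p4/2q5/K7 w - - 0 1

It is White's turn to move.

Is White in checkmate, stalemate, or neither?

stalemate

White to move; white king on a1.
In check: no.
King squares — b1: attacked by Qc2; a2: attacked by Qc2; b2: attacked by Qc2.
Legal moves for White: none.
Not in check and no legal moves → stalemate.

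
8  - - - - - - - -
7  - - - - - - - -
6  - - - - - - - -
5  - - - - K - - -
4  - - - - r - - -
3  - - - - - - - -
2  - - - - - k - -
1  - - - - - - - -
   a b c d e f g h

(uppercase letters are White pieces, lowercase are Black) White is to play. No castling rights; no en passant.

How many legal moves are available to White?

5

White to move; king on e5.
In check: yes, from the black rook on e4.
Legal moves: Kf6, Kd6, Kf5, Kd5, Kxe4.
Count: 5.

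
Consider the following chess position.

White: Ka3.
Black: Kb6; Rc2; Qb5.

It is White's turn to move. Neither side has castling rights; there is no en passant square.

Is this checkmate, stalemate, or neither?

stalemate

White to move; white king on a3.
In check: no.
King squares — a2: attacked by Rc2; b2: attacked by Rc2; b3: attacked by Qb5; a4: attacked by Qb5; b4: attacked by Qb5.
Legal moves for White: none.
Not in check and no legal moves → stalemate.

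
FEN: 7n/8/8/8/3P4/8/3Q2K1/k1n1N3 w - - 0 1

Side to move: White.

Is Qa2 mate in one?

no

After Qa2: black king on a1; in check: yes, from the white queen on a2.
Black has 2 legal replies: Kxa2, Nxa2.
In check but a legal move exists → not checkmate.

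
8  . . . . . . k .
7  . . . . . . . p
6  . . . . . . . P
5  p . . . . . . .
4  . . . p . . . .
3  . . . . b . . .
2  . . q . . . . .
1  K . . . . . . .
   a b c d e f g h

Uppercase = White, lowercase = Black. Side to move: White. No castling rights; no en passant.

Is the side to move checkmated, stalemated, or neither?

stalemate

White to move; white king on a1.
In check: no.
King squares — b1: attacked by Qc2; a2: attacked by Qc2; b2: attacked by Qc2.
Legal moves for White: none.
Not in check and no legal moves → stalemate.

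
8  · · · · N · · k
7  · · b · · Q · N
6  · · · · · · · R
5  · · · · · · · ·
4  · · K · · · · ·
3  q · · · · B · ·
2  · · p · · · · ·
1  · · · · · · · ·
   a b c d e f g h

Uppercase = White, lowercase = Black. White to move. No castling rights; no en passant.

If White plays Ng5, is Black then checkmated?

After Ng5: black king on h8; in check: yes, from the white rook on h6.
King squares — g7: attacked by Qf7; h7: attacked by Ng5; g8: attacked by Qf7.
Black has no legal moves → checkmate.

yes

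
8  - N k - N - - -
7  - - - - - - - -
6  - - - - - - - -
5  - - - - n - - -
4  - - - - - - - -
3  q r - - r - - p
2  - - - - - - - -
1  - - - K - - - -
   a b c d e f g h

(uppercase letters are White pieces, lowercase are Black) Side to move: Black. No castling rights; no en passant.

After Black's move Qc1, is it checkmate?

After Qc1: white king on d1; in check: yes, from the black queen on c1.
White has 1 legal reply: Kxc1.
In check but a legal move exists → not checkmate.

no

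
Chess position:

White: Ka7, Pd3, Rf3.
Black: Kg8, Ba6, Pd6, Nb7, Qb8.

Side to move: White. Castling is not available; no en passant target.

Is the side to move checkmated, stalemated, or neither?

neither

White to move; white king on a7.
In check: yes, from the black queen on b8.
Legal moves for White: Kxb8, Kb6, Kxa6.
White is in check but has 3 legal moves → neither.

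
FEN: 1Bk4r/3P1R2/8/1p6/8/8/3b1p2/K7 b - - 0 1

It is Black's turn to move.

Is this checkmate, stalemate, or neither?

neither

Black to move; black king on c8.
In check: yes, from the white pawn on d7.
King squares — b7: available; c7: attacked by Bb8; d7: attacked by Rf7; b8: available; d8: available.
Legal moves for Black: Kd8, Kxb8, Kb7.
Black is in check but has 3 legal moves → neither.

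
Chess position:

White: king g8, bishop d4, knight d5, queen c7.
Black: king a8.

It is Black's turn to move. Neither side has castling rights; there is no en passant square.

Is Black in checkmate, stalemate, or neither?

Black to move; black king on a8.
In check: no.
King squares — a7: attacked by Bd4; b7: attacked by Qc7; b8: attacked by Qc7.
Legal moves for Black: none.
Not in check and no legal moves → stalemate.

stalemate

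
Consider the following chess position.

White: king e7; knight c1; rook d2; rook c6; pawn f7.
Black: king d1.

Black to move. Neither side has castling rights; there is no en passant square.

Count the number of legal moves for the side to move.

Black to move; king on d1.
In check: yes, from the white rook on d2.
Legal moves: Kxd2, Ke1.
Count: 2.

2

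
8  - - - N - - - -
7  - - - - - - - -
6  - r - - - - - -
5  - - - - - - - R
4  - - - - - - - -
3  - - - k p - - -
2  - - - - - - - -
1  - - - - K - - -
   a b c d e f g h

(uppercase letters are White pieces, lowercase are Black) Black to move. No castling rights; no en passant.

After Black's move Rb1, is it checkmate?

yes

After Rb1: white king on e1; in check: yes, from the black rook on b1.
King squares — d1: attacked by Rb1; f1: attacked by Rb1; d2: attacked by Kd3; e2: attacked by Kd3; f2: attacked by Pe3.
White has no legal moves → checkmate.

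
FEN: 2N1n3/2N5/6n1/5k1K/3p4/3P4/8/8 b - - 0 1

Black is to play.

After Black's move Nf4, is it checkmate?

After Nf4: white king on h5; in check: yes, from the black knight on f4.
White has 2 legal replies: Kh6, Kh4.
In check but a legal move exists → not checkmate.

no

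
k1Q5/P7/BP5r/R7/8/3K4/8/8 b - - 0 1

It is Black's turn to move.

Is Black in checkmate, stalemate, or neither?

checkmate

Black to move; black king on a8.
In check: yes, from the white queen on c8.
King squares — a7: attacked by Pb6; b7: attacked by Ba6; b8: attacked by Pa7.
Legal moves for Black: none.
In check with no legal moves → checkmate.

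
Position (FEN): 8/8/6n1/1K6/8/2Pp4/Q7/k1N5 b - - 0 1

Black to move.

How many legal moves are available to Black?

0

Black to move; king on a1.
In check: yes, from the white queen on a2.
Legal moves: none.
Count: 0.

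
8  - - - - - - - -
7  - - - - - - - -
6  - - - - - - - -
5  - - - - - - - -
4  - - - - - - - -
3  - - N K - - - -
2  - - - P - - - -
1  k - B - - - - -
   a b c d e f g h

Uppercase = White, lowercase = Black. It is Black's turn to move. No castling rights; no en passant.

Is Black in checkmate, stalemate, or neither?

Black to move; black king on a1.
In check: no.
King squares — b1: attacked by Nc3; a2: attacked by Nc3; b2: attacked by Bc1.
Legal moves for Black: none.
Not in check and no legal moves → stalemate.

stalemate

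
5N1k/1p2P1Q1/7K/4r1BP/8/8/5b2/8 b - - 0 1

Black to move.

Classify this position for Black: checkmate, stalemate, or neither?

checkmate

Black to move; black king on h8.
In check: yes, from the white queen on g7.
King squares — g7: attacked by Kh6; h7: attacked by Kh6; g8: attacked by Qg7.
Legal moves for Black: none.
In check with no legal moves → checkmate.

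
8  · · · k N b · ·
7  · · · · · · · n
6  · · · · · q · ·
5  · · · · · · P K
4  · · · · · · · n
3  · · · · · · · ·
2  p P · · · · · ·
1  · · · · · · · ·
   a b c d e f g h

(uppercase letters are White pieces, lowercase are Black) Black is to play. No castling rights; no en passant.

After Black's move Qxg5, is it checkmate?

After Qxg5: white king on h5; in check: yes, from the black queen on g5.
King squares — g4: attacked by Qg5; h4: attacked by Qg5; g5: attacked by Nh7; g6: attacked by Nh4; h6: attacked by Qg5.
White has no legal moves → checkmate.

yes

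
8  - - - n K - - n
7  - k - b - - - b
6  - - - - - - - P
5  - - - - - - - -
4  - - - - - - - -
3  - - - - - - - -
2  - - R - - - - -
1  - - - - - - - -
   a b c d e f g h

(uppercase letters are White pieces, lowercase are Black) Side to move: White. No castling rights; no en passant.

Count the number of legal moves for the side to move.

4

White to move; king on e8.
In check: yes, from the black bishop on d7.
Legal moves: Kf8, Kxd8, Ke7, Kxd7.
Count: 4.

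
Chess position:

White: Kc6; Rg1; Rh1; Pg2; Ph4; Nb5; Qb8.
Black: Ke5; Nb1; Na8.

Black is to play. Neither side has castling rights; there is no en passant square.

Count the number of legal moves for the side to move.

Black to move; king on e5.
In check: yes, from the white queen on b8.
Legal moves: Kf6, Ke6, Kf5, Ke4, Nc7.
Count: 5.

5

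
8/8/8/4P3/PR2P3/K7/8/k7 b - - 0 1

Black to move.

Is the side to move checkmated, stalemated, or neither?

Black to move; black king on a1.
In check: no.
King squares — b1: attacked by Rb4; a2: attacked by Ka3; b2: attacked by Ka3.
Legal moves for Black: none.
Not in check and no legal moves → stalemate.

stalemate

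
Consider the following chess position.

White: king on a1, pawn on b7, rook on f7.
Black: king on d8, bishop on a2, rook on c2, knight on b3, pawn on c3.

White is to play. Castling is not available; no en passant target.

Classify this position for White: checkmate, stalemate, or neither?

White to move; white king on a1.
In check: yes, from the black knight on b3.
King squares — b1: attacked by Ba2; a2: attacked by Rc2; b2: attacked by Rc2.
Legal moves for White: none.
In check with no legal moves → checkmate.

checkmate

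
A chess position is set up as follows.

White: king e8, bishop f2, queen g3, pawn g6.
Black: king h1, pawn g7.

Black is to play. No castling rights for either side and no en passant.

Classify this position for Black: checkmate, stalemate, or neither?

stalemate

Black to move; black king on h1.
In check: no.
King squares — g1: attacked by Bf2; g2: attacked by Qg3; h2: attacked by Qg3.
Legal moves for Black: none.
Not in check and no legal moves → stalemate.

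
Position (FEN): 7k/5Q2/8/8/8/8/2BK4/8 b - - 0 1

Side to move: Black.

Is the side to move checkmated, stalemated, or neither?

stalemate

Black to move; black king on h8.
In check: no.
King squares — g7: attacked by Qf7; h7: attacked by Bc2; g8: attacked by Qf7.
Legal moves for Black: none.
Not in check and no legal moves → stalemate.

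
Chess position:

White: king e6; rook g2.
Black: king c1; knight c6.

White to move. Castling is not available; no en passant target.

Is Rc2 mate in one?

After Rc2: black king on c1; in check: yes, from the white rook on c2.
Black has 3 legal replies: Kxc2, Kd1, Kb1.
In check but a legal move exists → not checkmate.

no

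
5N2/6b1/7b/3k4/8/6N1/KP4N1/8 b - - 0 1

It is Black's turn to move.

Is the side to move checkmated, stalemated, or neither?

neither

Black to move; black king on d5.
In check: no.
Legal moves for Black: Bh8, Bxf8, Bf6, Be5, Bd4, Bc3, Bxb2, Bg5, Bf4, Be3, Bd2, Bc1, Kd6, Kc6, Ke5, Kc5, Kd4, Kc4.
Black has 18 legal moves and is not in check → neither.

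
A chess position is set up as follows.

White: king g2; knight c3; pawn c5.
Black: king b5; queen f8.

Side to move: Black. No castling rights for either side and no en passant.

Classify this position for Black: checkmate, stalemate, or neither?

Black to move; black king on b5.
In check: yes, from the white knight on c3.
Legal moves for Black: Kc6, Ka6, Kxc5, Ka5, Kc4, Kb4.
Black is in check but has 6 legal moves → neither.

neither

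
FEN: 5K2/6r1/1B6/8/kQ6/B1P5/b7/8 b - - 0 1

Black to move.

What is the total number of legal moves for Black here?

Black to move; king on a4.
In check: yes, from the white queen on b4.
Legal moves: none.
Count: 0.

0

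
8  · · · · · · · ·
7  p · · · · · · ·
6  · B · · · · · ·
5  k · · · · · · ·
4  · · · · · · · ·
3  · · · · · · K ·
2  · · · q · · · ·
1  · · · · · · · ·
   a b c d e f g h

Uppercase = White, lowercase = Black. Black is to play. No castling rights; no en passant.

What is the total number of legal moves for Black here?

Black to move; king on a5.
In check: yes, from the white bishop on b6.
Legal moves: Kxb6, Ka6, Kb5, Kb4, Ka4, axb6.
Count: 6.

6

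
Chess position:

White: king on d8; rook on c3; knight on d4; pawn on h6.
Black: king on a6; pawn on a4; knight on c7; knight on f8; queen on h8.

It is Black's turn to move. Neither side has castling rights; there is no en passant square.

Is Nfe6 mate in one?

After Nfe6: white king on d8; in check: yes, from the black knight on e6 and the black queen on h8.
White has 2 legal replies: Ke7, Kd7.
In check but a legal move exists → not checkmate.

no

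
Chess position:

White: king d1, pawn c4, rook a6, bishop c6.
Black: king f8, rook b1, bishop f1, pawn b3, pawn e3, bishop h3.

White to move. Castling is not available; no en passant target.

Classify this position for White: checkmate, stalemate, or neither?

checkmate

White to move; white king on d1.
In check: yes, from the black rook on b1.
King squares — c1: attacked by Rb1; e1: attacked by Rb1; c2: attacked by Pb3; d2: attacked by Pe3; e2: attacked by Bf1.
Legal moves for White: none.
In check with no legal moves → checkmate.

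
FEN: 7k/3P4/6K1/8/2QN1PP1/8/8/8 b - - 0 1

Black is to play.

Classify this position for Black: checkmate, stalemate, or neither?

stalemate

Black to move; black king on h8.
In check: no.
King squares — g7: attacked by Kg6; h7: attacked by Kg6; g8: attacked by Qc4.
Legal moves for Black: none.
Not in check and no legal moves → stalemate.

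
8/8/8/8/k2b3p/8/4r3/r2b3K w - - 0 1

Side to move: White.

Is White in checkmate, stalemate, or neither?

White to move; white king on h1.
In check: no.
King squares — g1: attacked by Bd4; g2: attacked by Re2; h2: attacked by Re2.
Legal moves for White: none.
Not in check and no legal moves → stalemate.

stalemate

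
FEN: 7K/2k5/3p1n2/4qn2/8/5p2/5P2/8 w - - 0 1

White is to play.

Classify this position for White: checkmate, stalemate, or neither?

White to move; white king on h8.
In check: no.
King squares — g7: attacked by Nf5; h7: attacked by Nf6; g8: attacked by Nf6.
Legal moves for White: none.
Not in check and no legal moves → stalemate.

stalemate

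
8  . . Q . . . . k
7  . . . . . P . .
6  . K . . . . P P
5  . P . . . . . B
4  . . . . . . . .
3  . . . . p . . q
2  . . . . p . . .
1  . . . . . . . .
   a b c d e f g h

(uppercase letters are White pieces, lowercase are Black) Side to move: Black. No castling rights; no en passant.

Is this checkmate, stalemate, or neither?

neither

Black to move; black king on h8.
In check: yes, from the white queen on c8.
King squares — g7: attacked by Ph6; h7: attacked by Pg6; g8: attacked by Pf7.
Legal moves for Black: Qxc8.
Black is in check but has 1 legal move → neither.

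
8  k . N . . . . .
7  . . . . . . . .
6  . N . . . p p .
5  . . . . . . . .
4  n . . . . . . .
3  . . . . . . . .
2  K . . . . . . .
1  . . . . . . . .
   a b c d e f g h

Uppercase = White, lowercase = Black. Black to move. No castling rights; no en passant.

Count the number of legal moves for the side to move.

Black to move; king on a8.
In check: yes, from the white knight on b6.
Legal moves: Kb8, Kb7, Nxb6.
Count: 3.

3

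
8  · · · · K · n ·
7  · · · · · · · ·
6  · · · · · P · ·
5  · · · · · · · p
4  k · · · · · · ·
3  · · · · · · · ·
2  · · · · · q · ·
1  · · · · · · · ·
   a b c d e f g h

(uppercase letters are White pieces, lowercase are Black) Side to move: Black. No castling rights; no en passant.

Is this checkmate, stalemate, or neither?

neither

Black to move; black king on a4.
In check: no.
Legal moves for Black include: Ne7, Nh6, Nxf6+, Kb5, Ka5, Kb4, Kb3, Ka3, Qa7, Qxf6, Qb6, Qf5, Qc5, Qh4, Qf4, Qd4, Qg3, Qf3, ... (list truncated; more exist).
Black has legal moves and is not in check → neither.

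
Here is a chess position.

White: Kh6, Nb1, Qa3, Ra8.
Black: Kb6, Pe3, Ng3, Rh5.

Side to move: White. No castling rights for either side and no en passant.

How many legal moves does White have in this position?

2

White to move; king on h6.
In check: yes, from the black rook on h5.
Legal moves: Kg7, Kg6.
Count: 2.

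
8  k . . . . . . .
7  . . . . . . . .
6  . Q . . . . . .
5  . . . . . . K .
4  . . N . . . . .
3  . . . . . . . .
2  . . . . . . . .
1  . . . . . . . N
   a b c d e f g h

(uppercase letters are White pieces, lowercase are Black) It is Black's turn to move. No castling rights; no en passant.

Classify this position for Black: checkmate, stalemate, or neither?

Black to move; black king on a8.
In check: no.
King squares — a7: attacked by Qb6; b7: attacked by Qb6; b8: attacked by Qb6.
Legal moves for Black: none.
Not in check and no legal moves → stalemate.

stalemate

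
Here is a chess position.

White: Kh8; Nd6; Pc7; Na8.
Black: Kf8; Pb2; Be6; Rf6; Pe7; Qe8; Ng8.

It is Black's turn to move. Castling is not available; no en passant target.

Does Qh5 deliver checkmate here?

After Qh5: white king on h8; in check: yes, from the black queen on h5.
King squares — g7: attacked by Kf8; h7: attacked by Qh5; g8: attacked by Be6.
White has no legal moves → checkmate.

yes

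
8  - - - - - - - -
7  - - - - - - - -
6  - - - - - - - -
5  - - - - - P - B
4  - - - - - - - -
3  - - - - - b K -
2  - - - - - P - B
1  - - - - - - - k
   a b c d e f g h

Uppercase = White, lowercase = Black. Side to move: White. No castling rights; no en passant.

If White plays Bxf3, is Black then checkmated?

yes

After Bxf3: black king on h1; in check: yes, from the white bishop on f3.
King squares — g1: attacked by Bh2; g2: attacked by Bf3; h2: attacked by Kg3.
Black has no legal moves → checkmate.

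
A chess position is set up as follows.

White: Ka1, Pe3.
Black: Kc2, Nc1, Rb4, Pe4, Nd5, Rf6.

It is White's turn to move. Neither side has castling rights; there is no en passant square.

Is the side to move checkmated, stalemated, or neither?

White to move; white king on a1.
In check: no.
King squares — b1: attacked by Kc2; a2: attacked by Nc1; b2: attacked by Kc2.
Legal moves for White: none.
Not in check and no legal moves → stalemate.

stalemate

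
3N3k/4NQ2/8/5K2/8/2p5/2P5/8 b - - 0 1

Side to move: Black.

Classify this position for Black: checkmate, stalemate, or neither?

Black to move; black king on h8.
In check: no.
King squares — g7: attacked by Qf7; h7: attacked by Qf7; g8: attacked by Ne7.
Legal moves for Black: none.
Not in check and no legal moves → stalemate.

stalemate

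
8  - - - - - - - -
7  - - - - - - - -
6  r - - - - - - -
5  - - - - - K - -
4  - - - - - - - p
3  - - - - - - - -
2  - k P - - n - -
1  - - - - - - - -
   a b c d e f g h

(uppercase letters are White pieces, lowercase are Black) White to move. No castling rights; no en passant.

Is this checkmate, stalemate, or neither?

White to move; white king on f5.
In check: no.
Legal moves for White: Kg5, Ke5, Kf4, c3, c4.
White has 5 legal moves and is not in check → neither.

neither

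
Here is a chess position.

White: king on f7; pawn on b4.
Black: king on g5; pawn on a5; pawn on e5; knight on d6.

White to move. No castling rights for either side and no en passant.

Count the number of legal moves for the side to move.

5

White to move; king on f7.
In check: yes, from the black knight on d6.
Legal moves: Kg8, Kf8, Kg7, Ke7, Ke6.
Count: 5.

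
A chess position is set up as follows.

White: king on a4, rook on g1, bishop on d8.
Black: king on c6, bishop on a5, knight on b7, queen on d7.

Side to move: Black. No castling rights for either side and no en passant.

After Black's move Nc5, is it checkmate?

After Nc5: white king on a4; in check: yes, from the black knight on c5.
White has 2 legal replies: Kxa5, Ka3.
In check but a legal move exists → not checkmate.

no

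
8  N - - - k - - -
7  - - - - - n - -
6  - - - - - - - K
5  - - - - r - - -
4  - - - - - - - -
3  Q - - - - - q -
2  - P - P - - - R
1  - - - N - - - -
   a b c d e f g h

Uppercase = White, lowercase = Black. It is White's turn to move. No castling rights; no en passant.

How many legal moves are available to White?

1

White to move; king on h6.
In check: yes, from the black knight on f7.
Legal moves: Kh7.
Count: 1.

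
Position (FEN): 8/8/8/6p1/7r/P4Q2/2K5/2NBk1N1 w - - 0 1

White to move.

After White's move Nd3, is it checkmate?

yes

After Nd3: black king on e1; in check: yes, from the white knight on d3.
King squares — d1: attacked by Kc2; f1: attacked by Qf3; d2: attacked by Kc2; e2: attacked by Bd1; f2: attacked by Nd3.
Black has no legal moves → checkmate.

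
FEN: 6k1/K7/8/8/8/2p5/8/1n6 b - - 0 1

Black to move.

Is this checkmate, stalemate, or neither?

Black to move; black king on g8.
In check: no.
Legal moves for Black: Kh8, Kf8, Kh7, Kg7, Kf7, Na3, Nd2, c2.
Black has 8 legal moves and is not in check → neither.

neither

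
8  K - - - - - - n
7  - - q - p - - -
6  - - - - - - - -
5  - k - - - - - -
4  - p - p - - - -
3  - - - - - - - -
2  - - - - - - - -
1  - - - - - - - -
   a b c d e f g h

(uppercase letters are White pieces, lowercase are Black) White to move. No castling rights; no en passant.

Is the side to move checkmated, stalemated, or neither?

stalemate

White to move; white king on a8.
In check: no.
King squares — a7: attacked by Qc7; b7: attacked by Qc7; b8: attacked by Qc7.
Legal moves for White: none.
Not in check and no legal moves → stalemate.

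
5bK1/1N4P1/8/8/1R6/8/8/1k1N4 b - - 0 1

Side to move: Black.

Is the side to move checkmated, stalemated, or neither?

Black to move; black king on b1.
In check: yes, from the white rook on b4.
King squares — a1: available; c1: available; a2: available; b2: attacked by Nd1; c2: available.
Legal moves for Black: Kc2, Ka2, Kc1, Ka1, Bxb4.
Black is in check but has 5 legal moves → neither.

neither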